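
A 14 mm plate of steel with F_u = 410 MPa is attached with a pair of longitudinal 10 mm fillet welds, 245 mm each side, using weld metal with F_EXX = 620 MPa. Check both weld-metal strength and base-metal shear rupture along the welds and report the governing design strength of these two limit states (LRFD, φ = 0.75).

φR_n ≈ 967 kN (weld metal governs)

t_e = 0.707 × 10 = 7.07 mm; L = 490 mm.
Weld metal: φR_n = 0.75 × 0.6 × 620 × 7.07 × 490 × 10⁻³ = 966.5 kN.
Base metal (shear rupture): φR_n = 0.75 × 0.6 × 410 × 14 × 490 × 10⁻³ = 1266 kN.
Governing: weld metal.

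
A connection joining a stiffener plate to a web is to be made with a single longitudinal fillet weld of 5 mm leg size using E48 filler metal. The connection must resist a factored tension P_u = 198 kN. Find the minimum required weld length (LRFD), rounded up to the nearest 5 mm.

E48XX → F_EXX = 480 MPa.
Throat t_e = 0.707 × 5 = 3.535 mm.
φr_n = 0.75 × 0.6 × 480 × 3.535 × 10⁻³ = 0.7636 kN/mm.
L_req = P_u / φr_n = 198 / 0.7636 = 259.3 mm total.
Round up → use L = 260 mm.

L = 260 mm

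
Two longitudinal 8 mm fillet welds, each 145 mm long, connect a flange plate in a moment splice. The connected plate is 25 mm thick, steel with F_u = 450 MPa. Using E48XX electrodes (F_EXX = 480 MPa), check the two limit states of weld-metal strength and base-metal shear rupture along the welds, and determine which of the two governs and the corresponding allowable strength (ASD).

R_n/Ω ≈ 236 kN (weld metal governs)

t_e = 0.707 × 8 = 5.656 mm; L = 290 mm.
Weld metal: R_n/Ω = (1/2.0) × 0.6 × 480 × 5.656 × 290 × 10⁻³ = 236.2 kN.
Base metal (shear rupture): R_n/Ω = (1/2.0) × 0.6 × 450 × 25 × 290 × 10⁻³ = 978.8 kN.
Governing: weld metal.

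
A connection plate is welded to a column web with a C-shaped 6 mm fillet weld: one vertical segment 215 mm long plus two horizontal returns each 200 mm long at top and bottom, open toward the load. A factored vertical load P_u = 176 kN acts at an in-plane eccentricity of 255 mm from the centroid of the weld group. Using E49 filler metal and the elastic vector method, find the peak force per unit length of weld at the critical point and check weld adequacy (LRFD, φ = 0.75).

f_max ≈ 1180 N/mm; NOT adequate

E49XX → F_EXX = 490 MPa.
Total weld length L_w = 615 mm. Treat welds as unit-width lines.
Centroid: x̄ = 2×200×100 / 615 = 65.04 mm from the vertical weld.
Polar moment about centroid: J = I_x + I_y = [215³/12 + 2×200×107.5²] + [215×65.04² + 2(200³/12 + 200×34.96²)] = 8182000 mm³.
Direct shear f_v = P/L_w = 176×10³ / 615 = 286.2 N/mm (vertical).
Torsion M = P·e = 176×10³ × 255 = 44880000 N·mm.
Critical point at (x, y) = (135, 107.5) from centroid. f_tx = M·y/J = 589.6 N/mm; f_ty = M·x/J = 740.2 N/mm.
Resultant f_max = √[f_tx² + (f_v + f_ty)²] = √[589.6² + (286.2 + 740.2)²] = 1184 N/mm.
Capacity per unit length: φr_n = 0.75 × 0.6 × 490 × (0.707 × 6) = 935.4 N/mm.
1184 > 935.4 → NOT adequate.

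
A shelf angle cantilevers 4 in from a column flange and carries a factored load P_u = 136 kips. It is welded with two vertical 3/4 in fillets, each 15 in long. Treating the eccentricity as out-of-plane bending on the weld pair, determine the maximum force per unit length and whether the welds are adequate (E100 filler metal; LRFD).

f_max ≈ 8.55 kip/in; adequate

E100XX → F_EXX = 100 ksi.
L_w = 2 × 15 = 30 in; section modulus (unit throat) S = 2 × L²/6 = 75 in².
Direct shear f_v = P/L_w = 136/30 = 4.533 kip/in.
Moment M = P × e = 136 × 4 = 544 kip·in; bending f_b = M/S = 7.253 kip/in.
f_max = √(f_v² + f_b²) = √(4.533² + 7.253²) = 8.553 kip/in.
φr_n = 0.75 × 0.6 × 100 × (0.707 × 0.75) = 23.86 kip/in → adequate.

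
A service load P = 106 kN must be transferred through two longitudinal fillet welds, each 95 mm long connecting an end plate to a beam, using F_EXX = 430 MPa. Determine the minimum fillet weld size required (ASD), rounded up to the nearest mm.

w = 7 mm

Total weld length L = 190 mm.
Required throat t_e = P × Ω / (0.6 F_EXX × L) = 106 × 2.0 / (0.6 × 430 × 190 × 10⁻³) = 4.325 mm.
Required leg w = t_e / 0.707 = 6.117 mm → use 7 mm.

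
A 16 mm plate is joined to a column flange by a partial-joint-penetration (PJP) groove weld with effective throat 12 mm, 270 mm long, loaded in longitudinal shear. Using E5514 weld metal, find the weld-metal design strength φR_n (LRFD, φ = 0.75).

φR_n ≈ 802 kN

E55XX → F_EXX = 550 MPa.
Effective throat (given) t_e = 12 mm.
A_we = 12 × 270 = 3240 mm².
F_nw = 0.6 F_EXX = 330 MPa.
φR_n = 0.75 × 330 × 3240 × 10⁻³ = 801.9 kN.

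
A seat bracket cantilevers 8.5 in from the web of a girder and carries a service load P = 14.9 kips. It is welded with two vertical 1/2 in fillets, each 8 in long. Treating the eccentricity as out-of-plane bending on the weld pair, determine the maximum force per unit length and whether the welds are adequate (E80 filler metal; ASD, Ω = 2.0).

E80XX → F_EXX = 80 ksi.
L_w = 2 × 8 = 16 in; section modulus (unit throat) S = 2 × L²/6 = 21.33 in².
Direct shear f_v = P/L_w = 14.9/16 = 0.9313 kip/in.
Moment M = P × e = 14.9 × 8.5 = 126.65 kip·in; bending f_b = M/S = 5.937 kip/in.
f_max = √(f_v² + f_b²) = √(0.9313² + 5.937²) = 6.009 kip/in.
r_n/Ω = (1/2.0) × 0.6 × 80 × (0.707 × 0.5) = 8.484 kip/in → adequate.

f_max ≈ 6.01 kip/in; adequate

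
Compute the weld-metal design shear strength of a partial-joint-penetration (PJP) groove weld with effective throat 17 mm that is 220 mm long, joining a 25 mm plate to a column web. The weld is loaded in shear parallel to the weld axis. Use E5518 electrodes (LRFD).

E55XX → F_EXX = 550 MPa.
Effective throat (given) t_e = 17 mm.
A_we = 17 × 220 = 3740 mm².
F_nw = 0.6 F_EXX = 330 MPa.
φR_n = 0.75 × 330 × 3740 × 10⁻³ = 925.7 kN.

φR_n ≈ 926 kN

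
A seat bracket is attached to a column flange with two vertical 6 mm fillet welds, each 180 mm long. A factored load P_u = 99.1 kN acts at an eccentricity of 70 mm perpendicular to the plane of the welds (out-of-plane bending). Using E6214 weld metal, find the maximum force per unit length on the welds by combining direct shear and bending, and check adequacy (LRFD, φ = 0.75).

f_max ≈ 699 N/mm; adequate

E62XX → F_EXX = 620 MPa.
L_w = 2 × 180 = 360 mm; section modulus (unit throat) S = 2 × L²/6 = 10800 mm².
Direct shear f_v = P/L_w = 99.1×10³/360 = 275.3 N/mm.
Moment M = P × e = 99.1×10³ × 70 = 6937000 N·mm; bending f_b = M/S = 642.3 N/mm.
f_max = √(f_v² + f_b²) = √(275.3² + 642.3²) = 698.8 N/mm.
φr_n = 0.75 × 0.6 × 620 × (0.707 × 6) = 1184 N/mm → adequate.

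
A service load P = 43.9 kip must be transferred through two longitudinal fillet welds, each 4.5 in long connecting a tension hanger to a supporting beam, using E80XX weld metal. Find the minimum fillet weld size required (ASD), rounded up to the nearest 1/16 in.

E80XX → F_EXX = 80 ksi.
Total weld length L = 9 in.
Required throat t_e = P × Ω / (0.6 F_EXX × L) = 43.9 × 2.0 / (0.6 × 80 × 9) = 0.2032 in.
Required leg w = t_e / 0.707 = 0.2875 in → use 5/16 in.

w = 5/16 in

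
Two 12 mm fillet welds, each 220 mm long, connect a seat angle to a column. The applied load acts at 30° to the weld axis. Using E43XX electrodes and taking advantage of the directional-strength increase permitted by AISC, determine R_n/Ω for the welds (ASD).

R_n/Ω ≈ 567 kN

E43XX → F_EXX = 430 MPa.
t_e = 0.707 × 12 = 8.484 mm; A_we = 8.484 × 440 = 3733 mm².
Directional factor: 1.0 + 0.5 sin^1.5(30°) = 1.177.
F_nw = 0.6 × 430 × 1.177 = 303.6 MPa.
R_n/Ω = (303.6 × 3733) / 2.0 × 10⁻³ = 566.7 kN.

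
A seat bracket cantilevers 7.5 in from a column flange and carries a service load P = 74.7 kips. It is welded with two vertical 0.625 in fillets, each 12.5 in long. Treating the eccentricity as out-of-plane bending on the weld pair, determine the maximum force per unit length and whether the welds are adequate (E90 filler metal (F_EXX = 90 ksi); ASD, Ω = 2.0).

f_max ≈ 11.2 kip/in; adequate

L_w = 2 × 12.5 = 25 in; section modulus (unit throat) S = 2 × L²/6 = 52.08 in².
Direct shear f_v = P/L_w = 74.7/25 = 2.988 kip/in.
Moment M = P × e = 74.7 × 7.5 = 560.25 kip·in; bending f_b = M/S = 10.76 kip/in.
f_max = √(f_v² + f_b²) = √(2.988² + 10.76²) = 11.16 kip/in.
r_n/Ω = (1/2.0) × 0.6 × 90 × (0.707 × 0.625) = 11.93 kip/in → adequate.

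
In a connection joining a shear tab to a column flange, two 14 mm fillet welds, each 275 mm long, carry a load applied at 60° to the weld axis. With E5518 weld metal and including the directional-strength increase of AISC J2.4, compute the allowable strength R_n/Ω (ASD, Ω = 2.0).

R_n/Ω ≈ 1260 kN

E55XX → F_EXX = 550 MPa.
t_e = 0.707 × 14 = 9.898 mm; A_we = 9.898 × 550 = 5444 mm².
Directional factor: 1.0 + 0.5 sin^1.5(60°) = 1.403.
F_nw = 0.6 × 550 × 1.403 = 463 MPa.
R_n/Ω = (463 × 5444) / 2.0 × 10⁻³ = 1260 kN.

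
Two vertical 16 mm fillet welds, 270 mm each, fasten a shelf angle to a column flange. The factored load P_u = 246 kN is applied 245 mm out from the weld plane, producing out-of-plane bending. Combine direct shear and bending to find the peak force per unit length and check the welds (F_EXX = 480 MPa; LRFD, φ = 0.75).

f_max ≈ 2520 N/mm; NOT adequate

L_w = 2 × 270 = 540 mm; section modulus (unit throat) S = 2 × L²/6 = 24300 mm².
Direct shear f_v = P/L_w = 246×10³/540 = 455.6 N/mm.
Moment M = P × e = 246×10³ × 245 = 60270000 N·mm; bending f_b = M/S = 2480 N/mm.
f_max = √(f_v² + f_b²) = √(455.6² + 2480²) = 2522 N/mm.
φr_n = 0.75 × 0.6 × 480 × (0.707 × 16) = 2443 N/mm → NOT adequate.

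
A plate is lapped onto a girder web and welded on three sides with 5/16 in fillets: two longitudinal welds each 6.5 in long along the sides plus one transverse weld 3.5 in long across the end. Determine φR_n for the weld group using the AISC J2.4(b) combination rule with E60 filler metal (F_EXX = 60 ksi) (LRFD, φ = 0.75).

t_e = 0.707 × 0.3125 = 0.2209 in.
R_nwl = 0.6 × 60 × 0.2209 × 13 = 103.4 kip (longitudinal, 2 welds).
R_nwt = 0.6 × 60 × 0.2209 × 3.5 = 27.84 kip (transverse, base value).
(i) R_nwl + R_nwt = 131.2 kip; (ii) 0.85 R_nwl + 1.5 R_nwt = 129.6 kip.
R_n = max = 131.2 kip [governs: (i)]; φR_n = 98.43 kip.

φR_n ≈ 98.4 kip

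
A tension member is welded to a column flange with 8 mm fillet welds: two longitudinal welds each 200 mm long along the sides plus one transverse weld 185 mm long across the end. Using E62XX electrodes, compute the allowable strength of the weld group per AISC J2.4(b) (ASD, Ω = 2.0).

R_n/Ω ≈ 650 kN

E62XX → F_EXX = 620 MPa.
t_e = 0.707 × 8 = 5.656 mm.
R_nwl = 0.6 × 620 × 5.656 × 400 × 10⁻³ = 841.6 kN (longitudinal, 2 welds).
R_nwt = 0.6 × 620 × 5.656 × 185 × 10⁻³ = 389.2 kN (transverse, base value).
(i) R_nwl + R_nwt = 1231 kN; (ii) 0.85 R_nwl + 1.5 R_nwt = 1299 kN.
R_n = max = 1299 kN [governs: (ii)]; R_n/Ω = 649.6 kN.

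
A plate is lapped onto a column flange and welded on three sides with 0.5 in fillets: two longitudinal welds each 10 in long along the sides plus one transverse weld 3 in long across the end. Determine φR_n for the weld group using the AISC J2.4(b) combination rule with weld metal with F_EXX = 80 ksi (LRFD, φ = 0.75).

φR_n ≈ 293 kip

t_e = 0.707 × 0.5 = 0.3535 in.
R_nwl = 0.6 × 80 × 0.3535 × 20 = 339.4 kip (longitudinal, 2 welds).
R_nwt = 0.6 × 80 × 0.3535 × 3 = 50.9 kip (transverse, base value).
(i) R_nwl + R_nwt = 390.3 kip; (ii) 0.85 R_nwl + 1.5 R_nwt = 364.8 kip.
R_n = max = 390.3 kip [governs: (i)]; φR_n = 292.7 kip.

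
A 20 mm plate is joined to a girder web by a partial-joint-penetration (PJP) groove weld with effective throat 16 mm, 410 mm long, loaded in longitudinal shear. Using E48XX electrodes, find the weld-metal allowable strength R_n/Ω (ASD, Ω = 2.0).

E48XX → F_EXX = 480 MPa.
Effective throat (given) t_e = 16 mm.
A_we = 16 × 410 = 6560 mm².
F_nw = 0.6 F_EXX = 288 MPa.
R_n/Ω = (288 × 6560) / 2.0 × 10⁻³ = 944.6 kN.

R_n/Ω ≈ 945 kN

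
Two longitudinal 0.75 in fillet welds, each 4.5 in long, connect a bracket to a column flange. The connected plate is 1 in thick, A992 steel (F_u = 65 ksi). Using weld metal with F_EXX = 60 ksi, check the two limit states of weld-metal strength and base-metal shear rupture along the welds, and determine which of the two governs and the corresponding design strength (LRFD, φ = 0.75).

φR_n ≈ 129 kips (weld metal governs)

t_e = 0.707 × 0.75 = 0.5302 in; L = 9 in.
Weld metal: φR_n = 0.75 × 0.6 × 60 × 0.5302 × 9 = 128.9 kips.
Base metal (shear rupture): φR_n = 0.75 × 0.6 × 65 × 1 × 9 = 263.2 kips.
Governing: weld metal.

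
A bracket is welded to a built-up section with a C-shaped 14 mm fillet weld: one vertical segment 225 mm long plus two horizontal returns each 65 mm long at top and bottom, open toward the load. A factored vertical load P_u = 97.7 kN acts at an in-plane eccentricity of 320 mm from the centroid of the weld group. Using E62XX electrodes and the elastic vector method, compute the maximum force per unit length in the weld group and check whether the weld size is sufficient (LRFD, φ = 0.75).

E62XX → F_EXX = 620 MPa.
Total weld length L_w = 355 mm. Treat welds as unit-width lines.
Centroid: x̄ = 2×65×32.5 / 355 = 11.9 mm from the vertical weld.
Polar moment about centroid: J = I_x + I_y = [225³/12 + 2×65×112.5²] + [225×11.9² + 2(65³/12 + 65×20.6²)] = 2727000 mm³.
Direct shear f_v = P/L_w = 97.7×10³ / 355 = 275.2 N/mm (vertical).
Torsion M = P·e = 97.7×10³ × 320 = 31264000 N·mm.
Critical point at (x, y) = (53.1, 112.5) from centroid. f_tx = M·y/J = 1290 N/mm; f_ty = M·x/J = 608.7 N/mm.
Resultant f_max = √[f_tx² + (f_v + f_ty)²] = √[1290² + (275.2 + 608.7)²] = 1563 N/mm.
Capacity per unit length: φr_n = 0.75 × 0.6 × 620 × (0.707 × 14) = 2762 N/mm.
1563 ≤ 2762 → adequate.

f_max ≈ 1560 N/mm; adequate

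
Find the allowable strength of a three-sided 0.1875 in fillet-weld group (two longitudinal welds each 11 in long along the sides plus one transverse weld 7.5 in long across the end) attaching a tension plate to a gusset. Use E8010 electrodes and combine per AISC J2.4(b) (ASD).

R_n/Ω ≈ 95.3 kip

E80XX → F_EXX = 80 ksi.
t_e = 0.707 × 0.1875 = 0.1326 in.
R_nwl = 0.6 × 80 × 0.1326 × 22 = 140 kip (longitudinal, 2 welds).
R_nwt = 0.6 × 80 × 0.1326 × 7.5 = 47.72 kip (transverse, base value).
(i) R_nwl + R_nwt = 187.7 kip; (ii) 0.85 R_nwl + 1.5 R_nwt = 190.6 kip.
R_n = max = 190.6 kip [governs: (ii)]; R_n/Ω = 95.29 kip.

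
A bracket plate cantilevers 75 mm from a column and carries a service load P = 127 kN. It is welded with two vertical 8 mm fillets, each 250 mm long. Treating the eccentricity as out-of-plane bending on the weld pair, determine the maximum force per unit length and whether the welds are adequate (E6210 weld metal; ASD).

E62XX → F_EXX = 620 MPa.
L_w = 2 × 250 = 500 mm; section modulus (unit throat) S = 2 × L²/6 = 20830 mm².
Direct shear f_v = P/L_w = 127×10³/500 = 254 N/mm.
Moment M = P × e = 127×10³ × 75 = 9525000 N·mm; bending f_b = M/S = 457.2 N/mm.
f_max = √(f_v² + f_b²) = √(254² + 457.2²) = 523 N/mm.
r_n/Ω = (1/2.0) × 0.6 × 620 × (0.707 × 8) = 1052 N/mm → adequate.

f_max ≈ 523 N/mm; adequate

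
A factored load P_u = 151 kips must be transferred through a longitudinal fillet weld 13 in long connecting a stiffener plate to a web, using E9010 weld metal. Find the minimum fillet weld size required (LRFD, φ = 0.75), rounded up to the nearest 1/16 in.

w = 7/16 in

E90XX → F_EXX = 90 ksi.
Total weld length L = 13 in.
Required throat t_e = P_u / (φ × 0.6 F_EXX × L) = 151 / (0.75 × 0.6 × 90 × 13) = 0.2868 in.
Required leg w = t_e / 0.707 = 0.4057 in → use 7/16 in.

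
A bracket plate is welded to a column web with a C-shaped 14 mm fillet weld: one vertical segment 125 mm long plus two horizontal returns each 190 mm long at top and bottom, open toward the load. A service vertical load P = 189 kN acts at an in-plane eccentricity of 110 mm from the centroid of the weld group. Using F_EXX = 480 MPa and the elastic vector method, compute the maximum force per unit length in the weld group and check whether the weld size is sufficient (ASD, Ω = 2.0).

Total weld length L_w = 505 mm. Treat welds as unit-width lines.
Centroid: x̄ = 2×190×95 / 505 = 71.49 mm from the vertical weld.
Polar moment about centroid: J = I_x + I_y = [125³/12 + 2×190×62.5²] + [125×71.49² + 2(190³/12 + 190×23.51²)] = 3639000 mm³.
Direct shear f_v = P/L_w = 189×10³ / 505 = 374.3 N/mm (vertical).
Torsion M = P·e = 189×10³ × 110 = 20790000 N·mm.
Critical point at (x, y) = (118.5, 62.5) from centroid. f_tx = M·y/J = 357.1 N/mm; f_ty = M·x/J = 677.1 N/mm.
Resultant f_max = √[f_tx² + (f_v + f_ty)²] = √[357.1² + (374.3 + 677.1)²] = 1110 N/mm.
Capacity per unit length: r_n/Ω = (1/2.0) × 0.6 × 480 × (0.707 × 14) = 1425 N/mm.
1110 ≤ 1425 → adequate.

f_max ≈ 1110 N/mm; adequate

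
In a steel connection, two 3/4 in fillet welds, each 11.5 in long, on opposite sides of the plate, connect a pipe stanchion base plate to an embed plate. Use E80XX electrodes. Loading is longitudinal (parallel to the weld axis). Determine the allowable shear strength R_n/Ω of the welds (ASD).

R_n/Ω ≈ 293 kip

E80XX → F_EXX = 80 ksi.
Effective throat t_e = 0.707 × 0.75 = 0.5302 in.
Total length L = 23 in; A_we = 0.5302 × 23 = 12.2 in².
F_nw = 0.6 F_EXX = 0.6 × 80 = 48 ksi.
R_n = 48 × 12.2 = 585.4 kip; R_n/Ω = 585.4/2.0 = 292.7 kip.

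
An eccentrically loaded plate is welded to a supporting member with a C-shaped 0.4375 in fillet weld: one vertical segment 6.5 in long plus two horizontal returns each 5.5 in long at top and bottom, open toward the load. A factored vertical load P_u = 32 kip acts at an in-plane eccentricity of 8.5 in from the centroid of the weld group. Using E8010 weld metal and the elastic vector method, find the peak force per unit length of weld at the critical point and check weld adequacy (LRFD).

E80XX → F_EXX = 80 ksi.
Total weld length L_w = 17.5 in. Treat welds as unit-width lines.
Centroid: x̄ = 2×5.5×2.75 / 17.5 = 1.729 in from the vertical weld.
Polar moment about centroid: J = I_x + I_y = [6.5³/12 + 2×5.5×3.25²] + [6.5×1.729² + 2(5.5³/12 + 5.5×1.021²)] = 197.7 in³.
Direct shear f_v = P/L_w = 32 / 17.5 = 1.829 kip/in (vertical).
Torsion M = P·e = 32 × 8.5 = 272 kip·in.
Critical point at (x, y) = (3.771, 3.25) from centroid. f_tx = M·y/J = 4.471 kip/in; f_ty = M·x/J = 5.189 kip/in.
Resultant f_max = √[f_tx² + (f_v + f_ty)²] = √[4.471² + (1.829 + 5.189)²] = 8.321 kip/in.
Capacity per unit length: φr_n = 0.75 × 0.6 × 80 × (0.707 × 0.4375) = 11.14 kip/in.
8.321 ≤ 11.14 → adequate.

f_max ≈ 8.32 kip/in; adequate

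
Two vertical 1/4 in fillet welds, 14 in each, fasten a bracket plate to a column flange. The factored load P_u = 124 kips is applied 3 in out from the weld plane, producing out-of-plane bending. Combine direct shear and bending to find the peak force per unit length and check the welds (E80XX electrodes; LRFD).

f_max ≈ 7.21 kip/in; NOT adequate

E80XX → F_EXX = 80 ksi.
L_w = 2 × 14 = 28 in; section modulus (unit throat) S = 2 × L²/6 = 65.33 in².
Direct shear f_v = P/L_w = 124/28 = 4.429 kip/in.
Moment M = P × e = 124 × 3 = 372 kip·in; bending f_b = M/S = 5.694 kip/in.
f_max = √(f_v² + f_b²) = √(4.429² + 5.694²) = 7.213 kip/in.
φr_n = 0.75 × 0.6 × 80 × (0.707 × 0.25) = 6.363 kip/in → NOT adequate.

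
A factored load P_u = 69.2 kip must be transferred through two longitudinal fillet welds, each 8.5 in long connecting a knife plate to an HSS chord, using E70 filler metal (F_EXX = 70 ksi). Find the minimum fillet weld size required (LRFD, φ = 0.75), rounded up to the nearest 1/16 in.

w = 3/16 in

Total weld length L = 17 in.
Required throat t_e = P_u / (φ × 0.6 F_EXX × L) = 69.2 / (0.75 × 0.6 × 70 × 17) = 0.1292 in.
Required leg w = t_e / 0.707 = 0.1828 in → use 3/16 in.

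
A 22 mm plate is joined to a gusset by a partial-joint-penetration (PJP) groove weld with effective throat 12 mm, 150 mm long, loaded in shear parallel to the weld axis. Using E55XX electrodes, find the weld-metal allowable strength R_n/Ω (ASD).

R_n/Ω ≈ 297 kN

E55XX → F_EXX = 550 MPa.
Effective throat (given) t_e = 12 mm.
A_we = 12 × 150 = 1800 mm².
F_nw = 0.6 F_EXX = 330 MPa.
R_n/Ω = (330 × 1800) / 2.0 × 10⁻³ = 297 kN.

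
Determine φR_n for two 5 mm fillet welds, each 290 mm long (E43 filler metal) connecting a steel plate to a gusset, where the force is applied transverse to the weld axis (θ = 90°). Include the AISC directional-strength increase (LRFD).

E43XX → F_EXX = 430 MPa.
t_e = 0.707 × 5 = 3.535 mm; A_we = 3.535 × 580 = 2050 mm².
Directional factor: 1.0 + 0.5 sin^1.5(90°) = 1.5.
F_nw = 0.6 × 430 × 1.5 = 387 MPa.
φR_n = 0.75 × 387 × 2050 × 10⁻³ = 595.1 kN.

φR_n ≈ 595 kN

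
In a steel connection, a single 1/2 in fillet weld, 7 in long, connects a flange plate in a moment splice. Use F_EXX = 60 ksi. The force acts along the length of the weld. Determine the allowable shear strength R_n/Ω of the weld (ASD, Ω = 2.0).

R_n/Ω ≈ 44.5 kip

Effective throat t_e = 0.707 × 0.5 = 0.3535 in.
Total length L = 7 in; A_we = 0.3535 × 7 = 2.474 in².
F_nw = 0.6 F_EXX = 0.6 × 60 = 36 ksi.
R_n = 36 × 2.474 = 89.08 kip; R_n/Ω = 89.08/2.0 = 44.54 kip.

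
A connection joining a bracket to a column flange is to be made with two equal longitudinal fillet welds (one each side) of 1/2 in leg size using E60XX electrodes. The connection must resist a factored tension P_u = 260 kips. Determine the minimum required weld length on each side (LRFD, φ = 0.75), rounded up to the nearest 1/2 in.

L = 14 in on each side

E60XX → F_EXX = 60 ksi.
Throat t_e = 0.707 × 0.5 = 0.3535 in.
φr_n = 0.75 × 0.6 × 60 × 0.3535 = 9.544 kips/in.
L_req = P_u / φr_n = 260 / 9.544 = 27.24 in total.
Per side: 27.24 / 2 = 13.62 in.
Round up → use L = 14 in on each side.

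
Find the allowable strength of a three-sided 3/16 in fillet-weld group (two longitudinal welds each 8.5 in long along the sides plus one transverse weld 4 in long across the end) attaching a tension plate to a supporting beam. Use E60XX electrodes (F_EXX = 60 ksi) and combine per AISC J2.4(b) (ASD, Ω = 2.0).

R_n/Ω ≈ 50.1 kip

t_e = 0.707 × 0.1875 = 0.1326 in.
R_nwl = 0.6 × 60 × 0.1326 × 17 = 81.13 kip (longitudinal, 2 welds).
R_nwt = 0.6 × 60 × 0.1326 × 4 = 19.09 kip (transverse, base value).
(i) R_nwl + R_nwt = 100.2 kip; (ii) 0.85 R_nwl + 1.5 R_nwt = 97.59 kip.
R_n = max = 100.2 kip [governs: (i)]; R_n/Ω = 50.11 kip.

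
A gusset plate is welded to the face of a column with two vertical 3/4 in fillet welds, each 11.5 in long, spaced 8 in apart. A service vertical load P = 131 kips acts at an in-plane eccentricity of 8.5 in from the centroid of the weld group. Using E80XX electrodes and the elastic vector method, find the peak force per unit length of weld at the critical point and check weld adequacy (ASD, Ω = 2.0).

f_max ≈ 16.5 kip/in; NOT adequate

E80XX → F_EXX = 80 ksi.
Total weld length L_w = 23 in. Treat welds as unit-width lines.
Polar moment about centroid: J = 2[d³/12 + d(b/2)²] = 2[11.5³/12 + 11.5×4²] = 621.5 in³.
Direct shear f_v = P/L_w = 131 / 23 = 5.696 kip/in (vertical).
Torsion M = P·e = 131 × 8.5 = 1113.5 kip·in.
Critical point at (x, y) = (4, 5.75) from centroid. f_tx = M·y/J = 10.3 kip/in; f_ty = M·x/J = 7.167 kip/in.
Resultant f_max = √[f_tx² + (f_v + f_ty)²] = √[10.3² + (5.696 + 7.167)²] = 16.48 kip/in.
Capacity per unit length: r_n/Ω = (1/2.0) × 0.6 × 80 × (0.707 × 0.75) = 12.73 kip/in.
16.48 > 12.73 → NOT adequate.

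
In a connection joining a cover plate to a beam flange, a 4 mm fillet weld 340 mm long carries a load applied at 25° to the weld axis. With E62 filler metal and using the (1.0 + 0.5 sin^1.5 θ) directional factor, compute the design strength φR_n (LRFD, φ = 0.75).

E62XX → F_EXX = 620 MPa.
t_e = 0.707 × 4 = 2.828 mm; A_we = 2.828 × 340 = 961.5 mm².
Directional factor: 1.0 + 0.5 sin^1.5(25°) = 1.137.
F_nw = 0.6 × 620 × 1.137 = 423.1 MPa.
φR_n = 0.75 × 423.1 × 961.5 × 10⁻³ = 305.1 kN.

φR_n ≈ 305 kN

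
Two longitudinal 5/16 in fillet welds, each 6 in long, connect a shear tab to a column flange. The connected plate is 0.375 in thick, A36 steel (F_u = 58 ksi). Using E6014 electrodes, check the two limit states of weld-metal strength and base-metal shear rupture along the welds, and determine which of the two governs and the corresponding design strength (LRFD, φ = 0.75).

φR_n ≈ 71.6 kips (weld metal governs)

E60XX → F_EXX = 60 ksi.
t_e = 0.707 × 0.3125 = 0.2209 in; L = 12 in.
Weld metal: φR_n = 0.75 × 0.6 × 60 × 0.2209 × 12 = 71.58 kips.
Base metal (shear rupture): φR_n = 0.75 × 0.6 × 58 × 0.375 × 12 = 117.4 kips.
Governing: weld metal.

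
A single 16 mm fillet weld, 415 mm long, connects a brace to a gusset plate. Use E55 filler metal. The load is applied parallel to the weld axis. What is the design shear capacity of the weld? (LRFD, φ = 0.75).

E55XX → F_EXX = 550 MPa.
Effective throat t_e = 0.707 × 16 = 11.31 mm.
Total length L = 415 mm; A_we = 11.31 × 415 = 4694 mm².
F_nw = 0.6 F_EXX = 0.6 × 550 = 330 MPa.
φR_n = 0.75 × 330 × 4694 × 10⁻³ = 1162 kN.

φR_n ≈ 1160 kN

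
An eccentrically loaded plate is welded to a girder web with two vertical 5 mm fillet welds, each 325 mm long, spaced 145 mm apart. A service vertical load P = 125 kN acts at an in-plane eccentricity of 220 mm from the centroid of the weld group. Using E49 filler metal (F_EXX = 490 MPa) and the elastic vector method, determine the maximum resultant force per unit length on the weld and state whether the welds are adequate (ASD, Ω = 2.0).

f_max ≈ 638 N/mm; NOT adequate

Total weld length L_w = 650 mm. Treat welds as unit-width lines.
Polar moment about centroid: J = 2[d³/12 + d(b/2)²] = 2[325³/12 + 325×72.5²] = 9138000 mm³.
Direct shear f_v = P/L_w = 125×10³ / 650 = 192.3 N/mm (vertical).
Torsion M = P·e = 125×10³ × 220 = 27500000 N·mm.
Critical point at (x, y) = (72.5, 162.5) from centroid. f_tx = M·y/J = 489 N/mm; f_ty = M·x/J = 218.2 N/mm.
Resultant f_max = √[f_tx² + (f_v + f_ty)²] = √[489² + (192.3 + 218.2)²] = 638.5 N/mm.
Capacity per unit length: r_n/Ω = (1/2.0) × 0.6 × 490 × (0.707 × 5) = 519.6 N/mm.
638.5 > 519.6 → NOT adequate.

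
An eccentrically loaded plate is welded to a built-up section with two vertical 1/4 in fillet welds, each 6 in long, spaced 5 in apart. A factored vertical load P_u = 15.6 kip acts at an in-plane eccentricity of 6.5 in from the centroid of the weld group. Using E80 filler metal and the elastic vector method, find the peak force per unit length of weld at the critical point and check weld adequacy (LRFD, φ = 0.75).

E80XX → F_EXX = 80 ksi.
Total weld length L_w = 12 in. Treat welds as unit-width lines.
Polar moment about centroid: J = 2[d³/12 + d(b/2)²] = 2[6³/12 + 6×2.5²] = 111 in³.
Direct shear f_v = P/L_w = 15.6 / 12 = 1.3 kip/in (vertical).
Torsion M = P·e = 15.6 × 6.5 = 101.4 kip·in.
Critical point at (x, y) = (2.5, 3) from centroid. f_tx = M·y/J = 2.741 kip/in; f_ty = M·x/J = 2.284 kip/in.
Resultant f_max = √[f_tx² + (f_v + f_ty)²] = √[2.741² + (1.3 + 2.284)²] = 4.512 kip/in.
Capacity per unit length: φr_n = 0.75 × 0.6 × 80 × (0.707 × 0.25) = 6.363 kip/in.
4.512 ≤ 6.363 → adequate.

f_max ≈ 4.51 kip/in; adequate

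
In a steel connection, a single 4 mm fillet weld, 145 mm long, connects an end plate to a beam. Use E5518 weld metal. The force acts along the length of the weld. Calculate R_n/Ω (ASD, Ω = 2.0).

R_n/Ω ≈ 67.7 kN

E55XX → F_EXX = 550 MPa.
Effective throat t_e = 0.707 × 4 = 2.828 mm.
Total length L = 145 mm; A_we = 2.828 × 145 = 410.1 mm².
F_nw = 0.6 F_EXX = 0.6 × 550 = 330 MPa.
R_n = 330 × 410.1 × 10⁻³ = 135.3 kN; R_n/Ω = 135.3/2.0 = 67.66 kN.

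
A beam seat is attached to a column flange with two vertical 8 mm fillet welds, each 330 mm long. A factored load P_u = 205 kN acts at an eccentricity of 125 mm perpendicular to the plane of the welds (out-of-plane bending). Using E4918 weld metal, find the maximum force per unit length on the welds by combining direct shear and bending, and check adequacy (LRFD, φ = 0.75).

E49XX → F_EXX = 490 MPa.
L_w = 2 × 330 = 660 mm; section modulus (unit throat) S = 2 × L²/6 = 36300 mm².
Direct shear f_v = P/L_w = 205×10³/660 = 310.6 N/mm.
Moment M = P × e = 205×10³ × 125 = 25625000 N·mm; bending f_b = M/S = 705.9 N/mm.
f_max = √(f_v² + f_b²) = √(310.6² + 705.9²) = 771.2 N/mm.
φr_n = 0.75 × 0.6 × 490 × (0.707 × 8) = 1247 N/mm → adequate.

f_max ≈ 771 N/mm; adequate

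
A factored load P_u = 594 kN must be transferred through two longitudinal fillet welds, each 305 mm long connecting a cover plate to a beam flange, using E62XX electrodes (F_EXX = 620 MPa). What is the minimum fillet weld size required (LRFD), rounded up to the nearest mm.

Total weld length L = 610 mm.
Required throat t_e = P_u / (φ × 0.6 F_EXX × L) = 594 / (0.75 × 0.6 × 620 × 610 × 10⁻³) = 3.49 mm.
Required leg w = t_e / 0.707 = 4.937 mm → use 5 mm.

w = 5 mm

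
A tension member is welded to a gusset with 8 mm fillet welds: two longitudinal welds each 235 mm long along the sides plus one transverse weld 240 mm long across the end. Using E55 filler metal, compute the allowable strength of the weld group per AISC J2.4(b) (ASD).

E55XX → F_EXX = 550 MPa.
t_e = 0.707 × 8 = 5.656 mm.
R_nwl = 0.6 × 550 × 5.656 × 470 × 10⁻³ = 877.2 kN (longitudinal, 2 welds).
R_nwt = 0.6 × 550 × 5.656 × 240 × 10⁻³ = 448 kN (transverse, base value).
(i) R_nwl + R_nwt = 1325 kN; (ii) 0.85 R_nwl + 1.5 R_nwt = 1418 kN.
R_n = max = 1418 kN [governs: (ii)]; R_n/Ω = 708.8 kN.

R_n/Ω ≈ 709 kN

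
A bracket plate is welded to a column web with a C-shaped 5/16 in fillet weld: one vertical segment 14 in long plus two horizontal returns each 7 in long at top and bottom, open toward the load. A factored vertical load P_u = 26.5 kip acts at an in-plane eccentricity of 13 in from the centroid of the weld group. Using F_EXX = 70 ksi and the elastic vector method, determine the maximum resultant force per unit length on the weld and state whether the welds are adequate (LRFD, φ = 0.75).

Total weld length L_w = 28 in. Treat welds as unit-width lines.
Centroid: x̄ = 2×7×3.5 / 28 = 1.75 in from the vertical weld.
Polar moment about centroid: J = I_x + I_y = [14³/12 + 2×7×7²] + [14×1.75² + 2(7³/12 + 7×1.75²)] = 1058 in³.
Direct shear f_v = P/L_w = 26.5 / 28 = 0.9464 kip/in (vertical).
Torsion M = P·e = 26.5 × 13 = 344.5 kip·in.
Critical point at (x, y) = (5.25, 7) from centroid. f_tx = M·y/J = 2.28 kip/in; f_ty = M·x/J = 1.71 kip/in.
Resultant f_max = √[f_tx² + (f_v + f_ty)²] = √[2.28² + (0.9464 + 1.71)²] = 3.501 kip/in.
Capacity per unit length: φr_n = 0.75 × 0.6 × 70 × (0.707 × 0.3125) = 6.96 kip/in.
3.501 ≤ 6.96 → adequate.

f_max ≈ 3.5 kip/in; adequate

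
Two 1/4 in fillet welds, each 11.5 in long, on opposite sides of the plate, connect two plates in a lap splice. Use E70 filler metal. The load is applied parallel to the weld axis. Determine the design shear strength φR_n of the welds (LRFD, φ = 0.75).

E70XX → F_EXX = 70 ksi.
Effective throat t_e = 0.707 × 0.25 = 0.1767 in.
Total length L = 23 in; A_we = 0.1767 × 23 = 4.065 in².
F_nw = 0.6 F_EXX = 0.6 × 70 = 42 ksi.
φR_n = 0.75 × 42 × 4.065 = 128.1 kips.

φR_n ≈ 128 kips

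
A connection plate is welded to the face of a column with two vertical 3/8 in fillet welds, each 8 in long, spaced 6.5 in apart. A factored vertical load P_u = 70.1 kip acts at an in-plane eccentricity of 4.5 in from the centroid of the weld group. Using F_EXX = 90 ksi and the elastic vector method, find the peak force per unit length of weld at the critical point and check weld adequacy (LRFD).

f_max ≈ 9.77 kip/in; adequate

Total weld length L_w = 16 in. Treat welds as unit-width lines.
Polar moment about centroid: J = 2[d³/12 + d(b/2)²] = 2[8³/12 + 8×3.25²] = 254.3 in³.
Direct shear f_v = P/L_w = 70.1 / 16 = 4.381 kip/in (vertical).
Torsion M = P·e = 70.1 × 4.5 = 315.45 kip·in.
Critical point at (x, y) = (3.25, 4) from centroid. f_tx = M·y/J = 4.961 kip/in; f_ty = M·x/J = 4.031 kip/in.
Resultant f_max = √[f_tx² + (f_v + f_ty)²] = √[4.961² + (4.381 + 4.031)²] = 9.766 kip/in.
Capacity per unit length: φr_n = 0.75 × 0.6 × 90 × (0.707 × 0.375) = 10.74 kip/in.
9.766 ≤ 10.74 → adequate.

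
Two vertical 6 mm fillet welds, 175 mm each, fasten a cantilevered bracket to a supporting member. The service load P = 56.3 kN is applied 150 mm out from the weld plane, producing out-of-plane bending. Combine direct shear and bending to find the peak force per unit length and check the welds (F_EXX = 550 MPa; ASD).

f_max ≈ 843 N/mm; NOT adequate

L_w = 2 × 175 = 350 mm; section modulus (unit throat) S = 2 × L²/6 = 10210 mm².
Direct shear f_v = P/L_w = 56.3×10³/350 = 160.9 N/mm.
Moment M = P × e = 56.3×10³ × 150 = 8445000 N·mm; bending f_b = M/S = 827.3 N/mm.
f_max = √(f_v² + f_b²) = √(160.9² + 827.3²) = 842.8 N/mm.
r_n/Ω = (1/2.0) × 0.6 × 550 × (0.707 × 6) = 699.9 N/mm → NOT adequate.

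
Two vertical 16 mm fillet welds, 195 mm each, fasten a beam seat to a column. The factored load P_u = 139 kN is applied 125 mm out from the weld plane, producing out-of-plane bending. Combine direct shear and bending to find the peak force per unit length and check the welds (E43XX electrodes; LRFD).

f_max ≈ 1420 N/mm; adequate

E43XX → F_EXX = 430 MPa.
L_w = 2 × 195 = 390 mm; section modulus (unit throat) S = 2 × L²/6 = 12680 mm².
Direct shear f_v = P/L_w = 139×10³/390 = 356.4 N/mm.
Moment M = P × e = 139×10³ × 125 = 17375000 N·mm; bending f_b = M/S = 1371 N/mm.
f_max = √(f_v² + f_b²) = √(356.4² + 1371²) = 1416 N/mm.
φr_n = 0.75 × 0.6 × 430 × (0.707 × 16) = 2189 N/mm → adequate.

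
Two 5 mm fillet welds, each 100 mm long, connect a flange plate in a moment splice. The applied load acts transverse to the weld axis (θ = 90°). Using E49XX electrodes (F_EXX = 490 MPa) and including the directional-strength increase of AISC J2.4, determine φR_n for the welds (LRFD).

t_e = 0.707 × 5 = 3.535 mm; A_we = 3.535 × 200 = 707 mm².
Directional factor: 1.0 + 0.5 sin^1.5(90°) = 1.5.
F_nw = 0.6 × 490 × 1.5 = 441 MPa.
φR_n = 0.75 × 441 × 707 × 10⁻³ = 233.8 kN.

φR_n ≈ 234 kN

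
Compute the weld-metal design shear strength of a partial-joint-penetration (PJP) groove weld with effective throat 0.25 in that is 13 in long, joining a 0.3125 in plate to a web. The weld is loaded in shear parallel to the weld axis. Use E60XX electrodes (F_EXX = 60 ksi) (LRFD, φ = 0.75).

Effective throat (given) t_e = 0.25 in.
A_we = 0.25 × 13 = 3.25 in².
F_nw = 0.6 F_EXX = 36 ksi.
φR_n = 0.75 × 36 × 3.25 = 87.75 kips.

φR_n ≈ 87.8 kips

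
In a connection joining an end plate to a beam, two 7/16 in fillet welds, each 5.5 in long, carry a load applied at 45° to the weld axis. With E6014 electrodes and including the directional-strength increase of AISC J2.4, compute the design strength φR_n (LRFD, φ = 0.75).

φR_n ≈ 119 kips

E60XX → F_EXX = 60 ksi.
t_e = 0.707 × 0.4375 = 0.3093 in; A_we = 0.3093 × 11 = 3.402 in².
Directional factor: 1.0 + 0.5 sin^1.5(45°) = 1.297.
F_nw = 0.6 × 60 × 1.297 = 46.7 ksi.
φR_n = 0.75 × 46.7 × 3.402 = 119.2 kips.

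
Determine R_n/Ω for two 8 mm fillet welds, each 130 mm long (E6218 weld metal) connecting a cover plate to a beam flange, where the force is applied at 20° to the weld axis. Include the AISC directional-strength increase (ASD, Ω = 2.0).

R_n/Ω ≈ 301 kN

E62XX → F_EXX = 620 MPa.
t_e = 0.707 × 8 = 5.656 mm; A_we = 5.656 × 260 = 1471 mm².
Directional factor: 1.0 + 0.5 sin^1.5(20°) = 1.1.
F_nw = 0.6 × 620 × 1.1 = 409.2 MPa.
R_n/Ω = (409.2 × 1471) / 2.0 × 10⁻³ = 300.9 kN.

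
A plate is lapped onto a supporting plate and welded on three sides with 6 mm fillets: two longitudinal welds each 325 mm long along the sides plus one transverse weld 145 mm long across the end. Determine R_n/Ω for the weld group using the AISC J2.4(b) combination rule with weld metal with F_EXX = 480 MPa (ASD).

t_e = 0.707 × 6 = 4.242 mm.
R_nwl = 0.6 × 480 × 4.242 × 650 × 10⁻³ = 794.1 kN (longitudinal, 2 welds).
R_nwt = 0.6 × 480 × 4.242 × 145 × 10⁻³ = 177.1 kN (transverse, base value).
(i) R_nwl + R_nwt = 971.2 kN; (ii) 0.85 R_nwl + 1.5 R_nwt = 940.7 kN.
R_n = max = 971.2 kN [governs: (i)]; R_n/Ω = 485.6 kN.

R_n/Ω ≈ 486 kN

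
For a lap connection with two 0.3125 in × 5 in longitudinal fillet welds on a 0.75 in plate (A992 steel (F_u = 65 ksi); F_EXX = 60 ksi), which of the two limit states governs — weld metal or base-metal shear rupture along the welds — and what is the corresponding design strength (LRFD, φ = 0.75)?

t_e = 0.707 × 0.3125 = 0.2209 in; L = 10 in.
Weld metal: φR_n = 0.75 × 0.6 × 60 × 0.2209 × 10 = 59.65 kip.
Base metal (shear rupture): φR_n = 0.75 × 0.6 × 65 × 0.75 × 10 = 219.4 kip.
Governing: weld metal.

φR_n ≈ 59.7 kip (weld metal governs)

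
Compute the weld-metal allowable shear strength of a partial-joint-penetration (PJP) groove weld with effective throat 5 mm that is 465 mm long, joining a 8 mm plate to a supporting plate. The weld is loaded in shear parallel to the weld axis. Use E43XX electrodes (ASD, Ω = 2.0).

E43XX → F_EXX = 430 MPa.
Effective throat (given) t_e = 5 mm.
A_we = 5 × 465 = 2325 mm².
F_nw = 0.6 F_EXX = 258 MPa.
R_n/Ω = (258 × 2325) / 2.0 × 10⁻³ = 299.9 kN.

R_n/Ω ≈ 300 kN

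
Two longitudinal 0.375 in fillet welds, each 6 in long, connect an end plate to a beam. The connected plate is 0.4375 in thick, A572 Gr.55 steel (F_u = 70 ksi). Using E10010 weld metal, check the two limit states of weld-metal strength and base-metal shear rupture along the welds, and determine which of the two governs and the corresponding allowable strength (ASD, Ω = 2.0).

E100XX → F_EXX = 100 ksi.
t_e = 0.707 × 0.375 = 0.2651 in; L = 12 in.
Weld metal: R_n/Ω = (1/2.0) × 0.6 × 100 × 0.2651 × 12 = 95.45 kip.
Base metal (shear rupture): R_n/Ω = (1/2.0) × 0.6 × 70 × 0.4375 × 12 = 110.2 kip.
Governing: weld metal.

R_n/Ω ≈ 95.4 kip (weld metal governs)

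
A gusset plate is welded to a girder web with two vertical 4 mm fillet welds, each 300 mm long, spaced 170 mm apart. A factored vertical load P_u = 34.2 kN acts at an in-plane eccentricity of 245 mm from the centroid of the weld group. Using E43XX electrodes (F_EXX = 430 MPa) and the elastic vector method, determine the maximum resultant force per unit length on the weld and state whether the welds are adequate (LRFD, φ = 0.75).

f_max ≈ 198 N/mm; adequate

Total weld length L_w = 600 mm. Treat welds as unit-width lines.
Polar moment about centroid: J = 2[d³/12 + d(b/2)²] = 2[300³/12 + 300×85²] = 8835000 mm³.
Direct shear f_v = P/L_w = 34.2×10³ / 600 = 57 N/mm (vertical).
Torsion M = P·e = 34.2×10³ × 245 = 8379000 N·mm.
Critical point at (x, y) = (85, 150) from centroid. f_tx = M·y/J = 142.3 N/mm; f_ty = M·x/J = 80.61 N/mm.
Resultant f_max = √[f_tx² + (f_v + f_ty)²] = √[142.3² + (57 + 80.61)²] = 197.9 N/mm.
Capacity per unit length: φr_n = 0.75 × 0.6 × 430 × (0.707 × 4) = 547.2 N/mm.
197.9 ≤ 547.2 → adequate.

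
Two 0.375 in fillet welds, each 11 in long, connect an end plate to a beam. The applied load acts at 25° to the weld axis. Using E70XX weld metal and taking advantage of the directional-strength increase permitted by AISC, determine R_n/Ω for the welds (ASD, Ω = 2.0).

R_n/Ω ≈ 139 kip

E70XX → F_EXX = 70 ksi.
t_e = 0.707 × 0.375 = 0.2651 in; A_we = 0.2651 × 22 = 5.833 in².
Directional factor: 1.0 + 0.5 sin^1.5(25°) = 1.137.
F_nw = 0.6 × 70 × 1.137 = 47.77 ksi.
R_n/Ω = (47.77 × 5.833) / 2.0 = 139.3 kip.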